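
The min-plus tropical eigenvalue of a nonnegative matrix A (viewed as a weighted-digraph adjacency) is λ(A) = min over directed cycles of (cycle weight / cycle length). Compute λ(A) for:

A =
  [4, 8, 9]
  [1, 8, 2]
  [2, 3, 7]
λ(A) = 5/2

Enumerate directed cycles and compute their means (weight / length). Sample:
  cycle 0 → 0: weight = 4, length = 1, mean = 4/1 ≈ 4.000
  cycle 1 → 1: weight = 8, length = 1, mean = 8/1 ≈ 8.000
  cycle 2 → 2: weight = 7, length = 1, mean = 7/1 ≈ 7.000
  cycle 0 → 1 → 0: weight = 9, length = 2, mean = 9/2 ≈ 4.500
  cycle 0 → 2 → 0: weight = 11, length = 2, mean = 11/2 ≈ 5.500
  cycle 1 → 0 → 1: weight = 9, length = 2, mean = 9/2 ≈ 4.500
Minimum mean = 2.500, attained e.g. along the cycle 1 → 2 → 1 with weight 5 and length 2. So λ(A) = 5/2 = 5/2.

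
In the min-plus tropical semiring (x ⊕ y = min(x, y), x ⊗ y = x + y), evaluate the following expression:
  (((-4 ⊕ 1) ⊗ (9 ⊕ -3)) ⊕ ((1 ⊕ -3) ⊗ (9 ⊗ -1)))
(((-4 ⊕ 1) ⊗ (9 ⊕ -3)) ⊕ ((1 ⊕ -3) ⊗ (9 ⊗ -1))) = -7

Expand innermost to outermost. Recall ⊕ takes the minimum of its arguments and ⊗ takes their sum. Working out the expression (((-4 ⊕ 1) ⊗ (9 ⊕ -3)) ⊕ ((1 ⊕ -3) ⊗ (9 ⊗ -1))) gives -7.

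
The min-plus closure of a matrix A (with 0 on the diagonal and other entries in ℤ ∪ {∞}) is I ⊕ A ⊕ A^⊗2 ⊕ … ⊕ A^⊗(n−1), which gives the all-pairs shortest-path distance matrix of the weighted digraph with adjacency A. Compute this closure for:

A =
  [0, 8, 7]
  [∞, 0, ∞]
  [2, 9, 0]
Closure =
  [0, 8, 7]
  [∞, 0, ∞]
  [2, 9, 0]

This is the Floyd-Warshall all-pairs shortest-path computation. For each intermediate vertex k = 0, 1, …, 2, update dist[i][j] ← min(dist[i][j], dist[i][k] + dist[k][j]). The final matrix gives, for each (i, j), the minimum total weight of any directed path from i to j (possibly empty when i = j).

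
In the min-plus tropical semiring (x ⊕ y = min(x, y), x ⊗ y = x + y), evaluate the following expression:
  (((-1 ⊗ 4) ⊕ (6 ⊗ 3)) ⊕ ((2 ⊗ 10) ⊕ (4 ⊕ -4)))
(((-1 ⊗ 4) ⊕ (6 ⊗ 3)) ⊕ ((2 ⊗ 10) ⊕ (4 ⊕ -4))) = -4

Expand innermost to outermost. Recall ⊕ takes the minimum of its arguments and ⊗ takes their sum. Working out the expression (((-1 ⊗ 4) ⊕ (6 ⊗ 3)) ⊕ ((2 ⊗ 10) ⊕ (4 ⊕ -4))) gives -4.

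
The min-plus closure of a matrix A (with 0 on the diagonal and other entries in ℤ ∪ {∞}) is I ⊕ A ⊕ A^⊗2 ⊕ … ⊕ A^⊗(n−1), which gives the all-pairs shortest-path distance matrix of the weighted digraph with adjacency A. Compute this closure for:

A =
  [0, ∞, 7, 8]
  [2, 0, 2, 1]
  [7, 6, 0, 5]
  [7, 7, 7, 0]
Closure =
  [0, 13, 7, 8]
  [2, 0, 2, 1]
  [7, 6, 0, 5]
  [7, 7, 7, 0]

This is the Floyd-Warshall all-pairs shortest-path computation. For each intermediate vertex k = 0, 1, …, 3, update dist[i][j] ← min(dist[i][j], dist[i][k] + dist[k][j]). The final matrix gives, for each (i, j), the minimum total weight of any directed path from i to j (possibly empty when i = j).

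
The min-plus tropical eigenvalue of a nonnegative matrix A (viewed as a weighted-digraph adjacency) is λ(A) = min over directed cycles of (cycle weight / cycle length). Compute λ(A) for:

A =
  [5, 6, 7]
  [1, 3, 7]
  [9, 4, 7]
λ(A) = 3

Enumerate directed cycles and compute their means (weight / length). Sample:
  cycle 0 → 0: weight = 5, length = 1, mean = 5/1 ≈ 5.000
  cycle 1 → 1: weight = 3, length = 1, mean = 3/1 ≈ 3.000
  cycle 2 → 2: weight = 7, length = 1, mean = 7/1 ≈ 7.000
  cycle 0 → 1 → 0: weight = 7, length = 2, mean = 7/2 ≈ 3.500
  cycle 0 → 2 → 0: weight = 16, length = 2, mean = 16/2 ≈ 8.000
  cycle 1 → 0 → 1: weight = 7, length = 2, mean = 7/2 ≈ 3.500
Minimum mean = 3.000, attained e.g. along the cycle 1 → 1 with weight 3 and length 1. So λ(A) = 3/1 = 3.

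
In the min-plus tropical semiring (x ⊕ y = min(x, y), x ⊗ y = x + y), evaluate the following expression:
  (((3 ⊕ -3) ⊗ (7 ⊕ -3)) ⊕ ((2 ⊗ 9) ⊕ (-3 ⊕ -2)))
(((3 ⊕ -3) ⊗ (7 ⊕ -3)) ⊕ ((2 ⊗ 9) ⊕ (-3 ⊕ -2))) = -6

Expand innermost to outermost. Recall ⊕ takes the minimum of its arguments and ⊗ takes their sum. Working out the expression (((3 ⊕ -3) ⊗ (7 ⊕ -3)) ⊕ ((2 ⊗ 9) ⊕ (-3 ⊕ -2))) gives -6.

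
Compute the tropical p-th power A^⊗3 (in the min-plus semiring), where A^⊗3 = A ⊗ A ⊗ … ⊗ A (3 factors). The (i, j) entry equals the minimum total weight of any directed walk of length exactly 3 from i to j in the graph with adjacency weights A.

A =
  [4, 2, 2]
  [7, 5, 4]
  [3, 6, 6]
A^⊗3 =
  [9, 7, 7]
  [11, 9, 9]
  [8, 9, 9]

Each entry (A^⊗3)_ij equals the minimum over all length-3 walks i = v_0 → v_1 → … → v_3 = j of Σ_t A[v_t][v_{t+1}]. For example, for (i, j) = (0, 2) we minimise over 9 possible intermediate vertex sequences; the minimum is 7, attained along the walk 0 → 2 → 0 → 2.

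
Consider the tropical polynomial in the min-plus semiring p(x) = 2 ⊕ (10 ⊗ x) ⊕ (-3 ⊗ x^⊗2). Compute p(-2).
p(-2) = -7

A tropical monomial a ⊗ x^⊗i evaluates to a + i · x. Evaluating each term at x = -2:
  Term 0 contributes 2 + 0 · -2 = 2
  Term 1 contributes 10 + 1 · -2 = 8
  Term 2 contributes -3 + 2 · -2 = -7
p(-2) = ⊕ of these = min[2, 8, -7] = -7.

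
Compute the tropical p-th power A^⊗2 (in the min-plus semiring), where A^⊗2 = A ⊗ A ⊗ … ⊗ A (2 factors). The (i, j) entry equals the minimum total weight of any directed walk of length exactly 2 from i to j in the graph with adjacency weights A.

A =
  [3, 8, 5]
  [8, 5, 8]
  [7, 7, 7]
A^⊗2 =
  [6, 11, 8]
  [11, 10, 13]
  [10, 12, 12]

Each entry (A^⊗2)_ij equals the minimum over all length-2 walks i = v_0 → v_1 → … → v_2 = j of Σ_t A[v_t][v_{t+1}]. For example, for (i, j) = (0, 2) we minimise over 3 possible intermediate vertex sequences; the minimum is 8, attained along the walk 0 → 0 → 2.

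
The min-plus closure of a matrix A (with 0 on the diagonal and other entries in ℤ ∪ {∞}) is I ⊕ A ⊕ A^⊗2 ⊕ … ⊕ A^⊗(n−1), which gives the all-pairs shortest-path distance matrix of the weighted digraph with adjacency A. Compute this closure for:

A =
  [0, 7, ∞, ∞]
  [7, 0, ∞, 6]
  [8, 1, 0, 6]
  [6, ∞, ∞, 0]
Closure =
  [0, 7, ∞, 13]
  [7, 0, ∞, 6]
  [8, 1, 0, 6]
  [6, 13, ∞, 0]

This is the Floyd-Warshall all-pairs shortest-path computation. For each intermediate vertex k = 0, 1, …, 3, update dist[i][j] ← min(dist[i][j], dist[i][k] + dist[k][j]). The final matrix gives, for each (i, j), the minimum total weight of any directed path from i to j (possibly empty when i = j).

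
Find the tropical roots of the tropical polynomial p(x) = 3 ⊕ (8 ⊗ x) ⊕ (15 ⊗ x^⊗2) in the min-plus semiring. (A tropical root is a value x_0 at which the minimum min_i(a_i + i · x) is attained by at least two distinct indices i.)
Roots: {-7, -5}

Each tropical root is a break point of the lower envelope of the lines y = a_i + i · x (there are 3 lines, with slopes 0, 1, ..., 2). Only the lines that attain the minimum somewhere contribute to roots; other lines are dominated. Here the surviving (envelope) indices are i = 2, i = 1, i = 0.
Intersections between consecutive envelope lines give the roots: for adjacent envelope indices i < j the intersection is x = (a_i − a_j) / (j − i). Reading off the sorted break points: {-7, -5}.
Verification: at each break x_0, at least two indices attain the minimum of min_i(a_i + i · x_0).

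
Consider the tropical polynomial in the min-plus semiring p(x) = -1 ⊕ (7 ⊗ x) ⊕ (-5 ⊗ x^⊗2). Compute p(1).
p(1) = -3

A tropical monomial a ⊗ x^⊗i evaluates to a + i · x. Evaluating each term at x = 1:
  Term 0 contributes -1 + 0 · 1 = -1
  Term 1 contributes 7 + 1 · 1 = 8
  Term 2 contributes -5 + 2 · 1 = -3
p(1) = ⊕ of these = min[-1, 8, -3] = -3.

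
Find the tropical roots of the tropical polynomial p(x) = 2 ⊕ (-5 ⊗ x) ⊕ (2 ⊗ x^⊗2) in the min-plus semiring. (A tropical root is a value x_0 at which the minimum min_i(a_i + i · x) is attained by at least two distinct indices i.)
Roots: {-7, 7}

Each tropical root is a break point of the lower envelope of the lines y = a_i + i · x (there are 3 lines, with slopes 0, 1, ..., 2). Only the lines that attain the minimum somewhere contribute to roots; other lines are dominated. Here the surviving (envelope) indices are i = 2, i = 1, i = 0.
Intersections between consecutive envelope lines give the roots: for adjacent envelope indices i < j the intersection is x = (a_i − a_j) / (j − i). Reading off the sorted break points: {-7, 7}.
Verification: at each break x_0, at least two indices attain the minimum of min_i(a_i + i · x_0).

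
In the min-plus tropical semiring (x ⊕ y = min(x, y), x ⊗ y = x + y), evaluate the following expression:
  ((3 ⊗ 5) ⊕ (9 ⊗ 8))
((3 ⊗ 5) ⊕ (9 ⊗ 8)) = 8

Expand innermost to outermost. Recall ⊕ takes the minimum of its arguments and ⊗ takes their sum. Working out the expression ((3 ⊗ 5) ⊕ (9 ⊗ 8)) gives 8.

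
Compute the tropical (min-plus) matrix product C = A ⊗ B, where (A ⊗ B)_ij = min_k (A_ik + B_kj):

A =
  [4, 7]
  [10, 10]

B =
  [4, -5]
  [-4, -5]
A ⊗ B =
  [3, -1]
  [6, 5]

Apply the min-plus product entry-by-entry:
  C[0][0] = min over k of (A[0][0] + B[0][0] = 4 + 4 = 8, A[0][1] + B[1][0] = 7 + -4 = 3) = 3 (attained at k = 1)
  C[0][1] = min over k of (A[0][0] + B[0][1] = 4 + -5 = -1, A[0][1] + B[1][1] = 7 + -5 = 2) = -1 (attained at k = 0)
  C[1][0] = min over k of (A[1][0] + B[0][0] = 10 + 4 = 14, A[1][1] + B[1][0] = 10 + -4 = 6) = 6 (attained at k = 1)
  C[1][1] = min over k of (A[1][0] + B[0][1] = 10 + -5 = 5, A[1][1] + B[1][1] = 10 + -5 = 5) = 5 (attained at k = 0)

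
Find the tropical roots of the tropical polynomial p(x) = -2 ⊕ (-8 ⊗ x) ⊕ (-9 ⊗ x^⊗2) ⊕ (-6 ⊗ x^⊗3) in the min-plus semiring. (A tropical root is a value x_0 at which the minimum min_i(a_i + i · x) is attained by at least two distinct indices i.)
Roots: {-3, 1, 6}

Each tropical root is a break point of the lower envelope of the lines y = a_i + i · x (there are 4 lines, with slopes 0, 1, ..., 3). Only the lines that attain the minimum somewhere contribute to roots; other lines are dominated. Here the surviving (envelope) indices are i = 3, i = 2, i = 1, i = 0.
Intersections between consecutive envelope lines give the roots: for adjacent envelope indices i < j the intersection is x = (a_i − a_j) / (j − i). Reading off the sorted break points: {-3, 1, 6}.
Verification: at each break x_0, at least two indices attain the minimum of min_i(a_i + i · x_0).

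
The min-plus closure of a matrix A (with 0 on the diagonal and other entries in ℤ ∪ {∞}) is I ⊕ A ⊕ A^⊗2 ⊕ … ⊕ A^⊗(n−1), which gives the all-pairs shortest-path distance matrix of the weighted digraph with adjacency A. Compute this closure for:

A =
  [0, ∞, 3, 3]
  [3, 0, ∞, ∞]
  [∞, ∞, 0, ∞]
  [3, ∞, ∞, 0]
Closure =
  [0, ∞, 3, 3]
  [3, 0, 6, 6]
  [∞, ∞, 0, ∞]
  [3, ∞, 6, 0]

This is the Floyd-Warshall all-pairs shortest-path computation. For each intermediate vertex k = 0, 1, …, 3, update dist[i][j] ← min(dist[i][j], dist[i][k] + dist[k][j]). The final matrix gives, for each (i, j), the minimum total weight of any directed path from i to j (possibly empty when i = j).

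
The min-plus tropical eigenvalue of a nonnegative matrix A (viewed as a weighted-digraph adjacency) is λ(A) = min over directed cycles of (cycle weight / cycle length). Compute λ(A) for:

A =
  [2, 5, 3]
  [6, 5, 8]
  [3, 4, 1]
λ(A) = 1

Enumerate directed cycles and compute their means (weight / length). Sample:
  cycle 0 → 0: weight = 2, length = 1, mean = 2/1 ≈ 2.000
  cycle 1 → 1: weight = 5, length = 1, mean = 5/1 ≈ 5.000
  cycle 2 → 2: weight = 1, length = 1, mean = 1/1 ≈ 1.000
  cycle 0 → 1 → 0: weight = 11, length = 2, mean = 11/2 ≈ 5.500
  cycle 0 → 2 → 0: weight = 6, length = 2, mean = 6/2 ≈ 3.000
  cycle 1 → 0 → 1: weight = 11, length = 2, mean = 11/2 ≈ 5.500
Minimum mean = 1.000, attained e.g. along the cycle 2 → 2 with weight 1 and length 1. So λ(A) = 1/1 = 1.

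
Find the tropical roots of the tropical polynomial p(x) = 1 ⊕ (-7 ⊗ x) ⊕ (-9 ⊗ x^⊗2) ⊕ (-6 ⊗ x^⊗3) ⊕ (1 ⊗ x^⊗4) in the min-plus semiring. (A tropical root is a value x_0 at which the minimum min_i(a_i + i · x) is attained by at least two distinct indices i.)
Roots: {-7, -3, 2, 8}

Each tropical root is a break point of the lower envelope of the lines y = a_i + i · x (there are 5 lines, with slopes 0, 1, ..., 4). Only the lines that attain the minimum somewhere contribute to roots; other lines are dominated. Here the surviving (envelope) indices are i = 4, i = 3, i = 2, i = 1, i = 0.
Intersections between consecutive envelope lines give the roots: for adjacent envelope indices i < j the intersection is x = (a_i − a_j) / (j − i). Reading off the sorted break points: {-7, -3, 2, 8}.
Verification: at each break x_0, at least two indices attain the minimum of min_i(a_i + i · x_0).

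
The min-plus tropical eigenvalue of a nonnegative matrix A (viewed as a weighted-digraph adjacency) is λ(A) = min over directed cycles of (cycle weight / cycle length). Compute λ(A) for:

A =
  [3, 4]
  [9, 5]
λ(A) = 3

Enumerate directed cycles and compute their means (weight / length). Sample:
  cycle 0 → 0: weight = 3, length = 1, mean = 3/1 ≈ 3.000
  cycle 1 → 1: weight = 5, length = 1, mean = 5/1 ≈ 5.000
  cycle 0 → 1 → 0: weight = 13, length = 2, mean = 13/2 ≈ 6.500
  cycle 1 → 0 → 1: weight = 13, length = 2, mean = 13/2 ≈ 6.500
Minimum mean = 3.000, attained e.g. along the cycle 0 → 0 with weight 3 and length 1. So λ(A) = 3/1 = 3.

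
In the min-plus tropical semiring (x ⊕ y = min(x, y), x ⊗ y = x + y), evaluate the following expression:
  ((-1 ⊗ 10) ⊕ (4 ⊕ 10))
((-1 ⊗ 10) ⊕ (4 ⊕ 10)) = 4

Expand innermost to outermost. Recall ⊕ takes the minimum of its arguments and ⊗ takes their sum. Working out the expression ((-1 ⊗ 10) ⊕ (4 ⊕ 10)) gives 4.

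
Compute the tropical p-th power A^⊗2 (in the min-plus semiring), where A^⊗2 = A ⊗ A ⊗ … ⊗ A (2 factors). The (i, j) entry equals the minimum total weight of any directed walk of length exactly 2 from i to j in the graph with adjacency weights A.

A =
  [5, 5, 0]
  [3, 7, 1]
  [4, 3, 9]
A^⊗2 =
  [4, 3, 5]
  [5, 4, 3]
  [6, 9, 4]

Each entry (A^⊗2)_ij equals the minimum over all length-2 walks i = v_0 → v_1 → … → v_2 = j of Σ_t A[v_t][v_{t+1}]. For example, for (i, j) = (0, 2) we minimise over 3 possible intermediate vertex sequences; the minimum is 5, attained along the walk 0 → 0 → 2.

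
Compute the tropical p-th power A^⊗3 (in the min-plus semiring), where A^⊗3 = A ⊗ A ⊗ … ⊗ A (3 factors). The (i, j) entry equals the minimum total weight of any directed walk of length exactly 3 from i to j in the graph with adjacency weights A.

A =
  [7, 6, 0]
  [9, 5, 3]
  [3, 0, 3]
A^⊗3 =
  [6, 3, 3]
  [9, 6, 6]
  [6, 3, 6]

Each entry (A^⊗3)_ij equals the minimum over all length-3 walks i = v_0 → v_1 → … → v_3 = j of Σ_t A[v_t][v_{t+1}]. For example, for (i, j) = (0, 2) we minimise over 9 possible intermediate vertex sequences; the minimum is 3, attained along the walk 0 → 2 → 0 → 2.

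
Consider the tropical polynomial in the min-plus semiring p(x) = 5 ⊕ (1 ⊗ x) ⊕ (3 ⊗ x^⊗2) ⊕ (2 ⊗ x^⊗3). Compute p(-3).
p(-3) = -7

A tropical monomial a ⊗ x^⊗i evaluates to a + i · x. Evaluating each term at x = -3:
  Term 0 contributes 5 + 0 · -3 = 5
  Term 1 contributes 1 + 1 · -3 = -2
  Term 2 contributes 3 + 2 · -3 = -3
  Term 3 contributes 2 + 3 · -3 = -7
p(-3) = ⊕ of these = min[5, -2, -3, -7] = -7.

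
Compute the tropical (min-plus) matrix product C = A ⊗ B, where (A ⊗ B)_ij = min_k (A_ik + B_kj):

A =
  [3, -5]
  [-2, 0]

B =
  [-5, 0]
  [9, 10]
A ⊗ B =
  [-2, 3]
  [-7, -2]

Apply the min-plus product entry-by-entry:
  C[0][0] = min over k of (A[0][0] + B[0][0] = 3 + -5 = -2, A[0][1] + B[1][0] = -5 + 9 = 4) = -2 (attained at k = 0)
  C[0][1] = min over k of (A[0][0] + B[0][1] = 3 + 0 = 3, A[0][1] + B[1][1] = -5 + 10 = 5) = 3 (attained at k = 0)
  C[1][0] = min over k of (A[1][0] + B[0][0] = -2 + -5 = -7, A[1][1] + B[1][0] = 0 + 9 = 9) = -7 (attained at k = 0)
  C[1][1] = min over k of (A[1][0] + B[0][1] = -2 + 0 = -2, A[1][1] + B[1][1] = 0 + 10 = 10) = -2 (attained at k = 0)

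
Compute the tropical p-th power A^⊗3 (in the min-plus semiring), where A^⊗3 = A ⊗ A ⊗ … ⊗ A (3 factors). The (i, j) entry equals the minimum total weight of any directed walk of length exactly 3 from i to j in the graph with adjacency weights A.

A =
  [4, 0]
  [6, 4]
A^⊗3 =
  [10, 6]
  [12, 10]

Each entry (A^⊗3)_ij equals the minimum over all length-3 walks i = v_0 → v_1 → … → v_3 = j of Σ_t A[v_t][v_{t+1}]. For example, for (i, j) = (0, 1) we minimise over 4 possible intermediate vertex sequences; the minimum is 6, attained along the walk 0 → 1 → 0 → 1.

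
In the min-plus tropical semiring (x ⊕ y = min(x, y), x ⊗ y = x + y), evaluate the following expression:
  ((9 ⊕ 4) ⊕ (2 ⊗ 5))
((9 ⊕ 4) ⊕ (2 ⊗ 5)) = 4

Expand innermost to outermost. Recall ⊕ takes the minimum of its arguments and ⊗ takes their sum. Working out the expression ((9 ⊕ 4) ⊕ (2 ⊗ 5)) gives 4.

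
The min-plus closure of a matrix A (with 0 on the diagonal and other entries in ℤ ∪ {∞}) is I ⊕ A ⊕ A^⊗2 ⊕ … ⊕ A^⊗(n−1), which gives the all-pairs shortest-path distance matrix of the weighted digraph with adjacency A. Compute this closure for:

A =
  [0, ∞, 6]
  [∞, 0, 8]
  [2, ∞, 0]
Closure =
  [0, ∞, 6]
  [10, 0, 8]
  [2, ∞, 0]

This is the Floyd-Warshall all-pairs shortest-path computation. For each intermediate vertex k = 0, 1, …, 2, update dist[i][j] ← min(dist[i][j], dist[i][k] + dist[k][j]). The final matrix gives, for each (i, j), the minimum total weight of any directed path from i to j (possibly empty when i = j).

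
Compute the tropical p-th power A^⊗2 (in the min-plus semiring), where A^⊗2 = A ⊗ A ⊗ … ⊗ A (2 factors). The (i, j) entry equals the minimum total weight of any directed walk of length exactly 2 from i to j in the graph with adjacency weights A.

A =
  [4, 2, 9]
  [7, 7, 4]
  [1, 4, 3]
A^⊗2 =
  [8, 6, 6]
  [5, 8, 7]
  [4, 3, 6]

Each entry (A^⊗2)_ij equals the minimum over all length-2 walks i = v_0 → v_1 → … → v_2 = j of Σ_t A[v_t][v_{t+1}]. For example, for (i, j) = (0, 2) we minimise over 3 possible intermediate vertex sequences; the minimum is 6, attained along the walk 0 → 1 → 2.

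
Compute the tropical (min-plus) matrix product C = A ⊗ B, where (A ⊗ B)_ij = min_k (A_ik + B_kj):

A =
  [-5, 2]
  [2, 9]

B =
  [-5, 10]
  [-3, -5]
A ⊗ B =
  [-10, -3]
  [-3, 4]

Apply the min-plus product entry-by-entry:
  C[0][0] = min over k of (A[0][0] + B[0][0] = -5 + -5 = -10, A[0][1] + B[1][0] = 2 + -3 = -1) = -10 (attained at k = 0)
  C[0][1] = min over k of (A[0][0] + B[0][1] = -5 + 10 = 5, A[0][1] + B[1][1] = 2 + -5 = -3) = -3 (attained at k = 1)
  C[1][0] = min over k of (A[1][0] + B[0][0] = 2 + -5 = -3, A[1][1] + B[1][0] = 9 + -3 = 6) = -3 (attained at k = 0)
  C[1][1] = min over k of (A[1][0] + B[0][1] = 2 + 10 = 12, A[1][1] + B[1][1] = 9 + -5 = 4) = 4 (attained at k = 1)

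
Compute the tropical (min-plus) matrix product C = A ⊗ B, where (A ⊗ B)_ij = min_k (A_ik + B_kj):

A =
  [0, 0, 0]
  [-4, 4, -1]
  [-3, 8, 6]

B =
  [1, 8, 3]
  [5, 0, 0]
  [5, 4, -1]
A ⊗ B =
  [1, 0, -1]
  [-3, 3, -2]
  [-2, 5, 0]

Apply the min-plus product entry-by-entry:
  C[0][0] = min over k of (A[0][0] + B[0][0] = 0 + 1 = 1, A[0][1] + B[1][0] = 0 + 5 = 5, A[0][2] + B[2][0] = 0 + 5 = 5) = 1 (attained at k = 0)
  C[0][1] = min over k of (A[0][0] + B[0][1] = 0 + 8 = 8, A[0][1] + B[1][1] = 0 + 0 = 0, A[0][2] + B[2][1] = 0 + 4 = 4) = 0 (attained at k = 1)
  C[0][2] = min over k of (A[0][0] + B[0][2] = 0 + 3 = 3, A[0][1] + B[1][2] = 0 + 0 = 0, A[0][2] + B[2][2] = 0 + -1 = -1) = -1 (attained at k = 2)
  C[1][0] = min over k of (A[1][0] + B[0][0] = -4 + 1 = -3, A[1][1] + B[1][0] = 4 + 5 = 9, A[1][2] + B[2][0] = -1 + 5 = 4) = -3 (attained at k = 0)
  C[1][1] = min over k of (A[1][0] + B[0][1] = -4 + 8 = 4, A[1][1] + B[1][1] = 4 + 0 = 4, A[1][2] + B[2][1] = -1 + 4 = 3) = 3 (attained at k = 2)
  C[1][2] = min over k of (A[1][0] + B[0][2] = -4 + 3 = -1, A[1][1] + B[1][2] = 4 + 0 = 4, A[1][2] + B[2][2] = -1 + -1 = -2) = -2 (attained at k = 2)
  C[2][0] = min over k of (A[2][0] + B[0][0] = -3 + 1 = -2, A[2][1] + B[1][0] = 8 + 5 = 13, A[2][2] + B[2][0] = 6 + 5 = 11) = -2 (attained at k = 0)
  C[2][1] = min over k of (A[2][0] + B[0][1] = -3 + 8 = 5, A[2][1] + B[1][1] = 8 + 0 = 8, A[2][2] + B[2][1] = 6 + 4 = 10) = 5 (attained at k = 0)
  C[2][2] = min over k of (A[2][0] + B[0][2] = -3 + 3 = 0, A[2][1] + B[1][2] = 8 + 0 = 8, A[2][2] + B[2][2] = 6 + -1 = 5) = 0 (attained at k = 0)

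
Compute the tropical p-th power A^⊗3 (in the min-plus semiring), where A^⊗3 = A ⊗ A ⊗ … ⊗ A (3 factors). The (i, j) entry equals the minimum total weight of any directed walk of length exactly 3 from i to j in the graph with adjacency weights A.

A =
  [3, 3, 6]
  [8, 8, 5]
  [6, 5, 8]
A^⊗3 =
  [9, 9, 11]
  [14, 14, 15]
  [12, 12, 14]

Each entry (A^⊗3)_ij equals the minimum over all length-3 walks i = v_0 → v_1 → … → v_3 = j of Σ_t A[v_t][v_{t+1}]. For example, for (i, j) = (0, 2) we minimise over 9 possible intermediate vertex sequences; the minimum is 11, attained along the walk 0 → 0 → 1 → 2.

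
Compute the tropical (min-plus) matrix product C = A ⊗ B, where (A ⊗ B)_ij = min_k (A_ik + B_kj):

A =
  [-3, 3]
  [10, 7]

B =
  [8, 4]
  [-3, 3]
A ⊗ B =
  [0, 1]
  [4, 10]

Apply the min-plus product entry-by-entry:
  C[0][0] = min over k of (A[0][0] + B[0][0] = -3 + 8 = 5, A[0][1] + B[1][0] = 3 + -3 = 0) = 0 (attained at k = 1)
  C[0][1] = min over k of (A[0][0] + B[0][1] = -3 + 4 = 1, A[0][1] + B[1][1] = 3 + 3 = 6) = 1 (attained at k = 0)
  C[1][0] = min over k of (A[1][0] + B[0][0] = 10 + 8 = 18, A[1][1] + B[1][0] = 7 + -3 = 4) = 4 (attained at k = 1)
  C[1][1] = min over k of (A[1][0] + B[0][1] = 10 + 4 = 14, A[1][1] + B[1][1] = 7 + 3 = 10) = 10 (attained at k = 1)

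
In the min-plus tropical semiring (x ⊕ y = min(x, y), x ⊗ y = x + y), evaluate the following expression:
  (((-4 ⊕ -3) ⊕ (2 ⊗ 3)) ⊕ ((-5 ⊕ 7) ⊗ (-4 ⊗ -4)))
(((-4 ⊕ -3) ⊕ (2 ⊗ 3)) ⊕ ((-5 ⊕ 7) ⊗ (-4 ⊗ -4))) = -13

Expand innermost to outermost. Recall ⊕ takes the minimum of its arguments and ⊗ takes their sum. Working out the expression (((-4 ⊕ -3) ⊕ (2 ⊗ 3)) ⊕ ((-5 ⊕ 7) ⊗ (-4 ⊗ -4))) gives -13.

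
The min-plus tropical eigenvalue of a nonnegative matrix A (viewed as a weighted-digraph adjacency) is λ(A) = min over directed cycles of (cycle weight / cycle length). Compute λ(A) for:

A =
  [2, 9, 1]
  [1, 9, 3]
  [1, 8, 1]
λ(A) = 1

Enumerate directed cycles and compute their means (weight / length). Sample:
  cycle 0 → 0: weight = 2, length = 1, mean = 2/1 ≈ 2.000
  cycle 1 → 1: weight = 9, length = 1, mean = 9/1 ≈ 9.000
  cycle 2 → 2: weight = 1, length = 1, mean = 1/1 ≈ 1.000
  cycle 0 → 1 → 0: weight = 10, length = 2, mean = 10/2 ≈ 5.000
  cycle 0 → 2 → 0: weight = 2, length = 2, mean = 2/2 ≈ 1.000
  cycle 1 → 0 → 1: weight = 10, length = 2, mean = 10/2 ≈ 5.000
Minimum mean = 1.000, attained e.g. along the cycle 2 → 2 with weight 1 and length 1. So λ(A) = 1/1 = 1.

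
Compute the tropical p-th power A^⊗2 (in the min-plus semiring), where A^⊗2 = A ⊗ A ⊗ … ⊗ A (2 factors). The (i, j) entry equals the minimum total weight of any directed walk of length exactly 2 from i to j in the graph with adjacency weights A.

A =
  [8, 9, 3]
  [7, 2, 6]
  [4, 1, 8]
A^⊗2 =
  [7, 4, 11]
  [9, 4, 8]
  [8, 3, 7]

Each entry (A^⊗2)_ij equals the minimum over all length-2 walks i = v_0 → v_1 → … → v_2 = j of Σ_t A[v_t][v_{t+1}]. For example, for (i, j) = (0, 2) we minimise over 3 possible intermediate vertex sequences; the minimum is 11, attained along the walk 0 → 0 → 2.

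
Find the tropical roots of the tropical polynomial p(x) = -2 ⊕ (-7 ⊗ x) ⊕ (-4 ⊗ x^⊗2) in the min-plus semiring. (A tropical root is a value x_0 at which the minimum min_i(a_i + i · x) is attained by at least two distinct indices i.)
Roots: {-3, 5}

Each tropical root is a break point of the lower envelope of the lines y = a_i + i · x (there are 3 lines, with slopes 0, 1, ..., 2). Only the lines that attain the minimum somewhere contribute to roots; other lines are dominated. Here the surviving (envelope) indices are i = 2, i = 1, i = 0.
Intersections between consecutive envelope lines give the roots: for adjacent envelope indices i < j the intersection is x = (a_i − a_j) / (j − i). Reading off the sorted break points: {-3, 5}.
Verification: at each break x_0, at least two indices attain the minimum of min_i(a_i + i · x_0).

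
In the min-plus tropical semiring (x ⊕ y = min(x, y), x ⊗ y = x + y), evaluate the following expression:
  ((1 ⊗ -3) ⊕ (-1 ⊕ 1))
((1 ⊗ -3) ⊕ (-1 ⊕ 1)) = -2

Expand innermost to outermost. Recall ⊕ takes the minimum of its arguments and ⊗ takes their sum. Working out the expression ((1 ⊗ -3) ⊕ (-1 ⊕ 1)) gives -2.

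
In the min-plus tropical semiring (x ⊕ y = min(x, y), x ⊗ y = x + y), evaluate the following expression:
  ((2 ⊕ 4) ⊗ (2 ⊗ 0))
((2 ⊕ 4) ⊗ (2 ⊗ 0)) = 4

Expand innermost to outermost. Recall ⊕ takes the minimum of its arguments and ⊗ takes their sum. Working out the expression ((2 ⊕ 4) ⊗ (2 ⊗ 0)) gives 4.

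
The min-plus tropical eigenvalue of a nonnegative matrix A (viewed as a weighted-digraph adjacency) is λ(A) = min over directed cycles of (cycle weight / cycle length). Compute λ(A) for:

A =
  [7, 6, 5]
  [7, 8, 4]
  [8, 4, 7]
λ(A) = 4

Enumerate directed cycles and compute their means (weight / length). Sample:
  cycle 0 → 0: weight = 7, length = 1, mean = 7/1 ≈ 7.000
  cycle 1 → 1: weight = 8, length = 1, mean = 8/1 ≈ 8.000
  cycle 2 → 2: weight = 7, length = 1, mean = 7/1 ≈ 7.000
  cycle 0 → 1 → 0: weight = 13, length = 2, mean = 13/2 ≈ 6.500
  cycle 0 → 2 → 0: weight = 13, length = 2, mean = 13/2 ≈ 6.500
  cycle 1 → 0 → 1: weight = 13, length = 2, mean = 13/2 ≈ 6.500
Minimum mean = 4.000, attained e.g. along the cycle 1 → 2 → 1 with weight 8 and length 2. So λ(A) = 8/2 = 4.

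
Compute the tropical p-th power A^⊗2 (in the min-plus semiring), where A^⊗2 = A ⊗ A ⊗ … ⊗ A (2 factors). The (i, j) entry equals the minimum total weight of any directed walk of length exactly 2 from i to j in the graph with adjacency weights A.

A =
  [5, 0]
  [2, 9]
A^⊗2 =
  [2, 5]
  [7, 2]

Each entry (A^⊗2)_ij equals the minimum over all length-2 walks i = v_0 → v_1 → … → v_2 = j of Σ_t A[v_t][v_{t+1}]. For example, for (i, j) = (0, 1) we minimise over 2 possible intermediate vertex sequences; the minimum is 5, attained along the walk 0 → 0 → 1.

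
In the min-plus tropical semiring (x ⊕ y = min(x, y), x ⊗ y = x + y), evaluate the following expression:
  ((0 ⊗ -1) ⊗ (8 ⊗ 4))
((0 ⊗ -1) ⊗ (8 ⊗ 4)) = 11

Expand innermost to outermost. Recall ⊕ takes the minimum of its arguments and ⊗ takes their sum. Working out the expression ((0 ⊗ -1) ⊗ (8 ⊗ 4)) gives 11.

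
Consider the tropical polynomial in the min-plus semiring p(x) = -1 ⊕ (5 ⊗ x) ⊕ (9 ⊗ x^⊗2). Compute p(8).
p(8) = -1

A tropical monomial a ⊗ x^⊗i evaluates to a + i · x. Evaluating each term at x = 8:
  Term 0 contributes -1 + 0 · 8 = -1
  Term 1 contributes 5 + 1 · 8 = 13
  Term 2 contributes 9 + 2 · 8 = 25
p(8) = ⊕ of these = min[-1, 13, 25] = -1.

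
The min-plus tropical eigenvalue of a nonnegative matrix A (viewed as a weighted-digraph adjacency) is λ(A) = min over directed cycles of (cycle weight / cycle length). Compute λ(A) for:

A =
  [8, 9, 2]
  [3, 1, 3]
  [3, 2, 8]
λ(A) = 1

Enumerate directed cycles and compute their means (weight / length). Sample:
  cycle 0 → 0: weight = 8, length = 1, mean = 8/1 ≈ 8.000
  cycle 1 → 1: weight = 1, length = 1, mean = 1/1 ≈ 1.000
  cycle 2 → 2: weight = 8, length = 1, mean = 8/1 ≈ 8.000
  cycle 0 → 1 → 0: weight = 12, length = 2, mean = 12/2 ≈ 6.000
  cycle 0 → 2 → 0: weight = 5, length = 2, mean = 5/2 ≈ 2.500
  cycle 1 → 0 → 1: weight = 12, length = 2, mean = 12/2 ≈ 6.000
Minimum mean = 1.000, attained e.g. along the cycle 1 → 1 with weight 1 and length 1. So λ(A) = 1/1 = 1.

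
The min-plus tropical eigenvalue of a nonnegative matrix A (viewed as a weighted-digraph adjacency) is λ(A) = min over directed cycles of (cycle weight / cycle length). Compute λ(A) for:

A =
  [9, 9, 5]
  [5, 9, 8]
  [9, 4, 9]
λ(A) = 14/3

Enumerate directed cycles and compute their means (weight / length). Sample:
  cycle 0 → 0: weight = 9, length = 1, mean = 9/1 ≈ 9.000
  cycle 1 → 1: weight = 9, length = 1, mean = 9/1 ≈ 9.000
  cycle 2 → 2: weight = 9, length = 1, mean = 9/1 ≈ 9.000
  cycle 0 → 1 → 0: weight = 14, length = 2, mean = 14/2 ≈ 7.000
  cycle 0 → 2 → 0: weight = 14, length = 2, mean = 14/2 ≈ 7.000
  cycle 1 → 0 → 1: weight = 14, length = 2, mean = 14/2 ≈ 7.000
Minimum mean = 4.667, attained e.g. along the cycle 0 → 2 → 1 → 0 with weight 14 and length 3. So λ(A) = 14/3 = 14/3.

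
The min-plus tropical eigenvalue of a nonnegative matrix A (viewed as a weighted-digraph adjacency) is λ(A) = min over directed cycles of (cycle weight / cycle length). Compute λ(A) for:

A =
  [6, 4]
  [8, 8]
λ(A) = 6

Enumerate directed cycles and compute their means (weight / length). Sample:
  cycle 0 → 0: weight = 6, length = 1, mean = 6/1 ≈ 6.000
  cycle 1 → 1: weight = 8, length = 1, mean = 8/1 ≈ 8.000
  cycle 0 → 1 → 0: weight = 12, length = 2, mean = 12/2 ≈ 6.000
  cycle 1 → 0 → 1: weight = 12, length = 2, mean = 12/2 ≈ 6.000
Minimum mean = 6.000, attained e.g. along the cycle 0 → 0 with weight 6 and length 1. So λ(A) = 6/1 = 6.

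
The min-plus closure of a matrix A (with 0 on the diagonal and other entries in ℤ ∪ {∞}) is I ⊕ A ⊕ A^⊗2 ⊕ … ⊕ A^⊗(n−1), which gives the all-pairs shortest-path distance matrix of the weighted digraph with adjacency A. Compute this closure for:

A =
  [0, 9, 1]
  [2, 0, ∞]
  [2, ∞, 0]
Closure =
  [0, 9, 1]
  [2, 0, 3]
  [2, 11, 0]

This is the Floyd-Warshall all-pairs shortest-path computation. For each intermediate vertex k = 0, 1, …, 2, update dist[i][j] ← min(dist[i][j], dist[i][k] + dist[k][j]). The final matrix gives, for each (i, j), the minimum total weight of any directed path from i to j (possibly empty when i = j).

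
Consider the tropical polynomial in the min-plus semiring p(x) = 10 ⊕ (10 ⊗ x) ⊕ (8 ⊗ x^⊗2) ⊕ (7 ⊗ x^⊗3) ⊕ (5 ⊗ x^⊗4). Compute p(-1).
p(-1) = 1

A tropical monomial a ⊗ x^⊗i evaluates to a + i · x. Evaluating each term at x = -1:
  Term 0 contributes 10 + 0 · -1 = 10
  Term 1 contributes 10 + 1 · -1 = 9
  Term 2 contributes 8 + 2 · -1 = 6
  Term 3 contributes 7 + 3 · -1 = 4
  Term 4 contributes 5 + 4 · -1 = 1
p(-1) = ⊕ of these = min[10, 9, 6, 4, 1] = 1.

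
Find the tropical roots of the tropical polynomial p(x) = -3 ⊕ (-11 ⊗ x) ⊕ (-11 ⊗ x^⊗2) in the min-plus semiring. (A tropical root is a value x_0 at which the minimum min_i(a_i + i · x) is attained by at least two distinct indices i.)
Roots: {0, 8}

Each tropical root is a break point of the lower envelope of the lines y = a_i + i · x (there are 3 lines, with slopes 0, 1, ..., 2). Only the lines that attain the minimum somewhere contribute to roots; other lines are dominated. Here the surviving (envelope) indices are i = 2, i = 1, i = 0.
Intersections between consecutive envelope lines give the roots: for adjacent envelope indices i < j the intersection is x = (a_i − a_j) / (j − i). Reading off the sorted break points: {0, 8}.
Verification: at each break x_0, at least two indices attain the minimum of min_i(a_i + i · x_0).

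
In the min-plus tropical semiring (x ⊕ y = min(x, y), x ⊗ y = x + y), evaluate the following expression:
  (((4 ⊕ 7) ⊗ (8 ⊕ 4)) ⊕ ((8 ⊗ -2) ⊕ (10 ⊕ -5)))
(((4 ⊕ 7) ⊗ (8 ⊕ 4)) ⊕ ((8 ⊗ -2) ⊕ (10 ⊕ -5))) = -5

Expand innermost to outermost. Recall ⊕ takes the minimum of its arguments and ⊗ takes their sum. Working out the expression (((4 ⊕ 7) ⊗ (8 ⊕ 4)) ⊕ ((8 ⊗ -2) ⊕ (10 ⊕ -5))) gives -5.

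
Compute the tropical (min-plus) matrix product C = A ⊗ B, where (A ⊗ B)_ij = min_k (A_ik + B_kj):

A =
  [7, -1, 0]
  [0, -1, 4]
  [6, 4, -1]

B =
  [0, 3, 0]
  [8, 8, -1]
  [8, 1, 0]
A ⊗ B =
  [7, 1, -2]
  [0, 3, -2]
  [6, 0, -1]

Apply the min-plus product entry-by-entry:
  C[0][0] = min over k of (A[0][0] + B[0][0] = 7 + 0 = 7, A[0][1] + B[1][0] = -1 + 8 = 7, A[0][2] + B[2][0] = 0 + 8 = 8) = 7 (attained at k = 0)
  C[0][1] = min over k of (A[0][0] + B[0][1] = 7 + 3 = 10, A[0][1] + B[1][1] = -1 + 8 = 7, A[0][2] + B[2][1] = 0 + 1 = 1) = 1 (attained at k = 2)
  C[0][2] = min over k of (A[0][0] + B[0][2] = 7 + 0 = 7, A[0][1] + B[1][2] = -1 + -1 = -2, A[0][2] + B[2][2] = 0 + 0 = 0) = -2 (attained at k = 1)
  C[1][0] = min over k of (A[1][0] + B[0][0] = 0 + 0 = 0, A[1][1] + B[1][0] = -1 + 8 = 7, A[1][2] + B[2][0] = 4 + 8 = 12) = 0 (attained at k = 0)
  C[1][1] = min over k of (A[1][0] + B[0][1] = 0 + 3 = 3, A[1][1] + B[1][1] = -1 + 8 = 7, A[1][2] + B[2][1] = 4 + 1 = 5) = 3 (attained at k = 0)
  C[1][2] = min over k of (A[1][0] + B[0][2] = 0 + 0 = 0, A[1][1] + B[1][2] = -1 + -1 = -2, A[1][2] + B[2][2] = 4 + 0 = 4) = -2 (attained at k = 1)
  C[2][0] = min over k of (A[2][0] + B[0][0] = 6 + 0 = 6, A[2][1] + B[1][0] = 4 + 8 = 12, A[2][2] + B[2][0] = -1 + 8 = 7) = 6 (attained at k = 0)
  C[2][1] = min over k of (A[2][0] + B[0][1] = 6 + 3 = 9, A[2][1] + B[1][1] = 4 + 8 = 12, A[2][2] + B[2][1] = -1 + 1 = 0) = 0 (attained at k = 2)
  C[2][2] = min over k of (A[2][0] + B[0][2] = 6 + 0 = 6, A[2][1] + B[1][2] = 4 + -1 = 3, A[2][2] + B[2][2] = -1 + 0 = -1) = -1 (attained at k = 2)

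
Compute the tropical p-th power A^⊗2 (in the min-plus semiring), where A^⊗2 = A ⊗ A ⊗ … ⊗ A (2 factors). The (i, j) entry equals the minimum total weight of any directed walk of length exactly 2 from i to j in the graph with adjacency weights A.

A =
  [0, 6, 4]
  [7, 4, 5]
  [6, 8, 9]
A^⊗2 =
  [0, 6, 4]
  [7, 8, 9]
  [6, 12, 10]

Each entry (A^⊗2)_ij equals the minimum over all length-2 walks i = v_0 → v_1 → … → v_2 = j of Σ_t A[v_t][v_{t+1}]. For example, for (i, j) = (0, 2) we minimise over 3 possible intermediate vertex sequences; the minimum is 4, attained along the walk 0 → 0 → 2.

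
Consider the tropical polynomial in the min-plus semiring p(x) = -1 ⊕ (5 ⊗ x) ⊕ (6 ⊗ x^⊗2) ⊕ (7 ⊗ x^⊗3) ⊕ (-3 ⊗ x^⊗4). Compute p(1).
p(1) = -1

A tropical monomial a ⊗ x^⊗i evaluates to a + i · x. Evaluating each term at x = 1:
  Term 0 contributes -1 + 0 · 1 = -1
  Term 1 contributes 5 + 1 · 1 = 6
  Term 2 contributes 6 + 2 · 1 = 8
  Term 3 contributes 7 + 3 · 1 = 10
  Term 4 contributes -3 + 4 · 1 = 1
p(1) = ⊕ of these = min[-1, 6, 8, 10, 1] = -1.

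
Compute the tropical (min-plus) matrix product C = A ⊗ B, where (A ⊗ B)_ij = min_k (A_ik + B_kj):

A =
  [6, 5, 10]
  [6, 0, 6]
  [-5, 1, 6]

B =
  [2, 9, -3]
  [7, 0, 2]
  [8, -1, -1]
A ⊗ B =
  [8, 5, 3]
  [7, 0, 2]
  [-3, 1, -8]

Apply the min-plus product entry-by-entry:
  C[0][0] = min over k of (A[0][0] + B[0][0] = 6 + 2 = 8, A[0][1] + B[1][0] = 5 + 7 = 12, A[0][2] + B[2][0] = 10 + 8 = 18) = 8 (attained at k = 0)
  C[0][1] = min over k of (A[0][0] + B[0][1] = 6 + 9 = 15, A[0][1] + B[1][1] = 5 + 0 = 5, A[0][2] + B[2][1] = 10 + -1 = 9) = 5 (attained at k = 1)
  C[0][2] = min over k of (A[0][0] + B[0][2] = 6 + -3 = 3, A[0][1] + B[1][2] = 5 + 2 = 7, A[0][2] + B[2][2] = 10 + -1 = 9) = 3 (attained at k = 0)
  C[1][0] = min over k of (A[1][0] + B[0][0] = 6 + 2 = 8, A[1][1] + B[1][0] = 0 + 7 = 7, A[1][2] + B[2][0] = 6 + 8 = 14) = 7 (attained at k = 1)
  C[1][1] = min over k of (A[1][0] + B[0][1] = 6 + 9 = 15, A[1][1] + B[1][1] = 0 + 0 = 0, A[1][2] + B[2][1] = 6 + -1 = 5) = 0 (attained at k = 1)
  C[1][2] = min over k of (A[1][0] + B[0][2] = 6 + -3 = 3, A[1][1] + B[1][2] = 0 + 2 = 2, A[1][2] + B[2][2] = 6 + -1 = 5) = 2 (attained at k = 1)
  C[2][0] = min over k of (A[2][0] + B[0][0] = -5 + 2 = -3, A[2][1] + B[1][0] = 1 + 7 = 8, A[2][2] + B[2][0] = 6 + 8 = 14) = -3 (attained at k = 0)
  C[2][1] = min over k of (A[2][0] + B[0][1] = -5 + 9 = 4, A[2][1] + B[1][1] = 1 + 0 = 1, A[2][2] + B[2][1] = 6 + -1 = 5) = 1 (attained at k = 1)
  C[2][2] = min over k of (A[2][0] + B[0][2] = -5 + -3 = -8, A[2][1] + B[1][2] = 1 + 2 = 3, A[2][2] + B[2][2] = 6 + -1 = 5) = -8 (attained at k = 0)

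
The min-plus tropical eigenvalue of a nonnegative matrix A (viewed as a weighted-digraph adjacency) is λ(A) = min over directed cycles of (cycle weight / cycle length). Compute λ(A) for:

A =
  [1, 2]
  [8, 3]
λ(A) = 1

Enumerate directed cycles and compute their means (weight / length). Sample:
  cycle 0 → 0: weight = 1, length = 1, mean = 1/1 ≈ 1.000
  cycle 1 → 1: weight = 3, length = 1, mean = 3/1 ≈ 3.000
  cycle 0 → 1 → 0: weight = 10, length = 2, mean = 10/2 ≈ 5.000
  cycle 1 → 0 → 1: weight = 10, length = 2, mean = 10/2 ≈ 5.000
Minimum mean = 1.000, attained e.g. along the cycle 0 → 0 with weight 1 and length 1. So λ(A) = 1/1 = 1.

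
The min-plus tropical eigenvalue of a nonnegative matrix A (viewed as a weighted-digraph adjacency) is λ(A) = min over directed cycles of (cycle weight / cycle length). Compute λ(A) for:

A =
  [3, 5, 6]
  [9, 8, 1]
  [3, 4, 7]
λ(A) = 5/2

Enumerate directed cycles and compute their means (weight / length). Sample:
  cycle 0 → 0: weight = 3, length = 1, mean = 3/1 ≈ 3.000
  cycle 1 → 1: weight = 8, length = 1, mean = 8/1 ≈ 8.000
  cycle 2 → 2: weight = 7, length = 1, mean = 7/1 ≈ 7.000
  cycle 0 → 1 → 0: weight = 14, length = 2, mean = 14/2 ≈ 7.000
  cycle 0 → 2 → 0: weight = 9, length = 2, mean = 9/2 ≈ 4.500
  cycle 1 → 0 → 1: weight = 14, length = 2, mean = 14/2 ≈ 7.000
Minimum mean = 2.500, attained e.g. along the cycle 1 → 2 → 1 with weight 5 and length 2. So λ(A) = 5/2 = 5/2.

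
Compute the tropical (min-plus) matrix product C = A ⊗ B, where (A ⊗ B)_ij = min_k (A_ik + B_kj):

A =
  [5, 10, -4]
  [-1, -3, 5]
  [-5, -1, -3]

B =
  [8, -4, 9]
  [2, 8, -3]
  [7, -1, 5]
A ⊗ B =
  [3, -5, 1]
  [-1, -5, -6]
  [1, -9, -4]

Apply the min-plus product entry-by-entry:
  C[0][0] = min over k of (A[0][0] + B[0][0] = 5 + 8 = 13, A[0][1] + B[1][0] = 10 + 2 = 12, A[0][2] + B[2][0] = -4 + 7 = 3) = 3 (attained at k = 2)
  C[0][1] = min over k of (A[0][0] + B[0][1] = 5 + -4 = 1, A[0][1] + B[1][1] = 10 + 8 = 18, A[0][2] + B[2][1] = -4 + -1 = -5) = -5 (attained at k = 2)
  C[0][2] = min over k of (A[0][0] + B[0][2] = 5 + 9 = 14, A[0][1] + B[1][2] = 10 + -3 = 7, A[0][2] + B[2][2] = -4 + 5 = 1) = 1 (attained at k = 2)
  C[1][0] = min over k of (A[1][0] + B[0][0] = -1 + 8 = 7, A[1][1] + B[1][0] = -3 + 2 = -1, A[1][2] + B[2][0] = 5 + 7 = 12) = -1 (attained at k = 1)
  C[1][1] = min over k of (A[1][0] + B[0][1] = -1 + -4 = -5, A[1][1] + B[1][1] = -3 + 8 = 5, A[1][2] + B[2][1] = 5 + -1 = 4) = -5 (attained at k = 0)
  C[1][2] = min over k of (A[1][0] + B[0][2] = -1 + 9 = 8, A[1][1] + B[1][2] = -3 + -3 = -6, A[1][2] + B[2][2] = 5 + 5 = 10) = -6 (attained at k = 1)
  C[2][0] = min over k of (A[2][0] + B[0][0] = -5 + 8 = 3, A[2][1] + B[1][0] = -1 + 2 = 1, A[2][2] + B[2][0] = -3 + 7 = 4) = 1 (attained at k = 1)
  C[2][1] = min over k of (A[2][0] + B[0][1] = -5 + -4 = -9, A[2][1] + B[1][1] = -1 + 8 = 7, A[2][2] + B[2][1] = -3 + -1 = -4) = -9 (attained at k = 0)
  C[2][2] = min over k of (A[2][0] + B[0][2] = -5 + 9 = 4, A[2][1] + B[1][2] = -1 + -3 = -4, A[2][2] + B[2][2] = -3 + 5 = 2) = -4 (attained at k = 1)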